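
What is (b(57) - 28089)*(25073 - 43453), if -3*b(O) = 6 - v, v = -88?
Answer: 1550555180/3 ≈ 5.1685e+8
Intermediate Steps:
b(O) = -94/3 (b(O) = -(6 - 1*(-88))/3 = -(6 + 88)/3 = -⅓*94 = -94/3)
(b(57) - 28089)*(25073 - 43453) = (-94/3 - 28089)*(25073 - 43453) = -84361/3*(-18380) = 1550555180/3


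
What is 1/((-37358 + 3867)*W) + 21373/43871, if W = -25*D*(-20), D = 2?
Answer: 715803099129/1469283661000 ≈ 0.48718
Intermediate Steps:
W = 1000 (W = -25*2*(-20) = -50*(-20) = 1000)
1/((-37358 + 3867)*W) + 21373/43871 = 1/((-37358 + 3867)*1000) + 21373/43871 = (1/1000)/(-33491) + 21373*(1/43871) = -1/33491*1/1000 + 21373/43871 = -1/33491000 + 21373/43871 = 715803099129/1469283661000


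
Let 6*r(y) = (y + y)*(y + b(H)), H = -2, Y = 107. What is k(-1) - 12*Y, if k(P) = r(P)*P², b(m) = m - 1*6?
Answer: -1281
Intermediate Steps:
b(m) = -6 + m (b(m) = m - 6 = -6 + m)
r(y) = y*(-8 + y)/3 (r(y) = ((y + y)*(y + (-6 - 2)))/6 = ((2*y)*(y - 8))/6 = ((2*y)*(-8 + y))/6 = (2*y*(-8 + y))/6 = y*(-8 + y)/3)
k(P) = P³*(-8 + P)/3 (k(P) = (P*(-8 + P)/3)*P² = P³*(-8 + P)/3)
k(-1) - 12*Y = (⅓)*(-1)³*(-8 - 1) - 12*107 = (⅓)*(-1)*(-9) - 1284 = 3 - 1284 = -1281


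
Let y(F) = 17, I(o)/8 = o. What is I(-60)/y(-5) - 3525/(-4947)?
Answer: -45385/1649 ≈ -27.523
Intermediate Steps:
I(o) = 8*o
I(-60)/y(-5) - 3525/(-4947) = (8*(-60))/17 - 3525/(-4947) = -480*1/17 - 3525*(-1/4947) = -480/17 + 1175/1649 = -45385/1649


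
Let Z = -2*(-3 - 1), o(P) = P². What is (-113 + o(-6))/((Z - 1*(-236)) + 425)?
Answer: -77/669 ≈ -0.11510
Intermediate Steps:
Z = 8 (Z = -2*(-4) = 8)
(-113 + o(-6))/((Z - 1*(-236)) + 425) = (-113 + (-6)²)/((8 - 1*(-236)) + 425) = (-113 + 36)/((8 + 236) + 425) = -77/(244 + 425) = -77/669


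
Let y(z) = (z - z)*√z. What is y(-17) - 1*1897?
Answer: -1897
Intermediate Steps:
y(z) = 0 (y(z) = 0*√z = 0)
y(-17) - 1*1897 = 0 - 1*1897 = 0 - 1897 = -1897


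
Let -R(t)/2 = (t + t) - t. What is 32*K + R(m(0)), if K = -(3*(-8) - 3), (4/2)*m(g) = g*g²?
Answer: 864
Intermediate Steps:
m(g) = g³/2 (m(g) = (g*g²)/2 = g³/2)
R(t) = -2*t (R(t) = -2*((t + t) - t) = -2*(2*t - t) = -2*t)
K = 27 (K = -(-24 - 3) = -1*(-27) = 27)
32*K + R(m(0)) = 32*27 - 0³ = 864 - 0 = 864 - 2*0 = 864 + 0 = 864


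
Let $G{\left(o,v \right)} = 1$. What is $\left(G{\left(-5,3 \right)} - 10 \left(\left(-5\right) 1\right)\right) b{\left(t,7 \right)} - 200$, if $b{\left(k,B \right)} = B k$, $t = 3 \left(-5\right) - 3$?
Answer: $-6626$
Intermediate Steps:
$t = -18$ ($t = -15 - 3 = -18$)
$\left(G{\left(-5,3 \right)} - 10 \left(\left(-5\right) 1\right)\right) b{\left(t,7 \right)} - 200 = \left(1 - 10 \left(\left(-5\right) 1\right)\right) 7 \left(-18\right) - 200 = \left(1 - -50\right) \left(-126\right) - 200 = \left(1 + 50\right) \left(-126\right) - 200 = 51 \left(-126\right) - 200 = -6426 - 200 = -6626$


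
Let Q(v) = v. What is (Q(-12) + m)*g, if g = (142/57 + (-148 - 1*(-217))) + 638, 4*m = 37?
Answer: -444851/228 ≈ -1951.1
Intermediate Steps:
m = 37/4 (m = (¼)*37 = 37/4 ≈ 9.2500)
g = 40441/57 (g = (142*(1/57) + (-148 + 217)) + 638 = (142/57 + 69) + 638 = 4075/57 + 638 = 40441/57 ≈ 709.49)
(Q(-12) + m)*g = (-12 + 37/4)*(40441/57) = -11/4*40441/57 = -444851/228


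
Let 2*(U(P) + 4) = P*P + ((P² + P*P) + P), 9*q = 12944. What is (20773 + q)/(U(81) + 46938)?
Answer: 199901/511344 ≈ 0.39093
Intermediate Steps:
q = 12944/9 (q = (⅑)*12944 = 12944/9 ≈ 1438.2)
U(P) = -4 + P/2 + 3*P²/2 (U(P) = -4 + (P*P + ((P² + P*P) + P))/2 = -4 + (P² + ((P² + P²) + P))/2 = -4 + (P² + (2*P² + P))/2 = -4 + (P² + (P + 2*P²))/2 = -4 + (P + 3*P²)/2 = -4 + (P/2 + 3*P²/2) = -4 + P/2 + 3*P²/2)
(20773 + q)/(U(81) + 46938) = (20773 + 12944/9)/((-4 + (½)*81 + (3/2)*81²) + 46938) = 199901/(9*((-4 + 81/2 + (3/2)*6561) + 46938)) = 199901/(9*((-4 + 81/2 + 19683/2) + 46938)) = 199901/(9*(9878 + 46938)) = (199901/9)/56816 = (199901/9)*(1/56816) = 199901/511344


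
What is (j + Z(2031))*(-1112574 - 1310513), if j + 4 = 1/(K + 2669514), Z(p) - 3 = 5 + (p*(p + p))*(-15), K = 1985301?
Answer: 1395765695524249202443/4654815 ≈ 2.9985e+14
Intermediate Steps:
Z(p) = 8 - 30*p² (Z(p) = 3 + (5 + (p*(p + p))*(-15)) = 3 + (5 + (p*(2*p))*(-15)) = 3 + (5 + (2*p²)*(-15)) = 3 + (5 - 30*p²) = 8 - 30*p²)
j = -18619259/4654815 (j = -4 + 1/(1985301 + 2669514) = -4 + 1/4654815 = -18619259/4654815 ≈ -4.0000)
(j + Z(2031))*(-1112574 - 1310513) = (-18619259/4654815 + (8 - 30*2031²))*(-1112574 - 1310513) = (-18619259/4654815 + (8 - 30*4124961))*(-2423087) = (-18619259/4654815 + (8 - 123748830))*(-2423087) = (-18619259/4654815 - 123748822)*(-2423087) = -576027891497189/4654815*(-2423087) = 1395765695524249202443/4654815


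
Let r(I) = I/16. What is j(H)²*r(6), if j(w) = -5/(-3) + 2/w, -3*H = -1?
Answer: 529/24 ≈ 22.042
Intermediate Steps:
H = ⅓ (H = -⅓*(-1) = ⅓ ≈ 0.33333)
j(w) = 5/3 + 2/w (j(w) = -5*(-⅓) + 2/w = 5/3 + 2/w)
r(I) = I/16 (r(I) = I*(1/16) = I/16)
j(H)²*r(6) = (5/3 + 2/(⅓))²*((1/16)*6) = (5/3 + 2*3)²*(3/8) = (5/3 + 6)²*(3/8) = (23/3)²*(3/8) = (529/9)*(3/8) = 529/24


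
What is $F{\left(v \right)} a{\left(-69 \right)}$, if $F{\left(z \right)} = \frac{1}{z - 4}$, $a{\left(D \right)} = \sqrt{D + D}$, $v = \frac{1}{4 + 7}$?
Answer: $- \frac{11 i \sqrt{138}}{43} \approx - 3.0051 i$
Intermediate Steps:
$v = \frac{1}{11} \approx 0.090909$
$a{\left(D \right)} = \sqrt{2} \sqrt{D}$ ($a{\left(D \right)} = \sqrt{2 D} = \sqrt{2} \sqrt{D}$)
$F{\left(z \right)} = \frac{1}{-4 + z}$
$F{\left(v \right)} a{\left(-69 \right)} = \frac{\sqrt{2} \sqrt{-69}}{-4 + \frac{1}{11}} = \frac{\sqrt{2} i \sqrt{69}}{- \frac{43}{11}} = - \frac{11 i \sqrt{138}}{43}$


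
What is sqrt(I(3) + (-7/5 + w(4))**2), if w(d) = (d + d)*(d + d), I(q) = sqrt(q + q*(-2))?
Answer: sqrt(97969 + 25*I*sqrt(3))/5 ≈ 62.6 + 0.013834*I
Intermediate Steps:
I(q) = sqrt(-q) (I(q) = sqrt(q - 2*q) = sqrt(-q))
w(d) = 4*d**2 (w(d) = (2*d)*(2*d) = 4*d**2)
sqrt(I(3) + (-7/5 + w(4))**2) = sqrt(sqrt(-1*3) + (-7/5 + 4*4**2)**2) = sqrt(sqrt(-3) + (-7*1/5 + 4*16)**2) = sqrt(I*sqrt(3) + (-7/5 + 64)**2) = sqrt(I*sqrt(3) + (313/5)**2) = sqrt(I*sqrt(3) + 97969/25) = sqrt(97969/25 + I*sqrt(3))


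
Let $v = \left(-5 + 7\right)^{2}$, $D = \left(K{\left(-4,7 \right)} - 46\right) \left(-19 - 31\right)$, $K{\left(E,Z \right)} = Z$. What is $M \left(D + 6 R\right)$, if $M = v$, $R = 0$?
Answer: $7800$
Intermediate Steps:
$D = 1950$ ($D = \left(7 - 46\right) \left(-19 - 31\right) = \left(-39\right) \left(-50\right) = 1950$)
$v = 4$ ($v = 2^{2} = 4$)
$M = 4$
$M \left(D + 6 R\right) = 4 \left(1950 + 6 \cdot 0\right) = 4 \left(1950 + 0\right) = 4 \cdot 1950 = 7800$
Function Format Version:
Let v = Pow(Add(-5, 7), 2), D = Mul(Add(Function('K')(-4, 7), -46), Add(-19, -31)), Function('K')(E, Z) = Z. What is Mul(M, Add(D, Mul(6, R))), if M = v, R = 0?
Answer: 7800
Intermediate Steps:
D = 1950 (D = Mul(Add(7, -46), Add(-19, -31)) = Mul(-39, -50) = 1950)
v = 4 (v = Pow(2, 2) = 4)
M = 4
Mul(M, Add(D, Mul(6, R))) = Mul(4, Add(1950, Mul(6, 0))) = Mul(4, Add(1950, 0)) = Mul(4, 1950) = 7800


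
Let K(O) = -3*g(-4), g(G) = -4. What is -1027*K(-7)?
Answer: -12324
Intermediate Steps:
K(O) = 12 (K(O) = -3*(-4) = 12)
-1027*K(-7) = -1027*12 = -12324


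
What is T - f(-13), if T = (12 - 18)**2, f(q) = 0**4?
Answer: 36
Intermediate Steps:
f(q) = 0
T = 36 (T = (-6)**2 = 36)
T - f(-13) = 36 - 1*0 = 36 + 0 = 36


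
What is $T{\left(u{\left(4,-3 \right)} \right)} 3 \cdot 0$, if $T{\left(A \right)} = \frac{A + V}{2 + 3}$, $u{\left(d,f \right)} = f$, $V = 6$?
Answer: $0$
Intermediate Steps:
$T{\left(A \right)} = \frac{6}{5} + \frac{A}{5}$ ($T{\left(A \right)} = \frac{A + 6}{2 + 3} = \frac{6 + A}{5} = \left(6 + A\right) \frac{1}{5} = \frac{6}{5} + \frac{A}{5}$)
$T{\left(u{\left(4,-3 \right)} \right)} 3 \cdot 0 = \left(\frac{6}{5} + \frac{1}{5} \left(-3\right)\right) 3 \cdot 0 = \left(\frac{6}{5} - \frac{3}{5}\right) 3 \cdot 0 = \frac{3}{5} \cdot 3 \cdot 0 = \frac{9}{5} \cdot 0 = 0$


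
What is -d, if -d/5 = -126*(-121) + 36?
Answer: 76410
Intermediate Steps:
d = -76410 (d = -5*(-126*(-121) + 36) = -5*(15246 + 36) = -5*15282 = -76410)
-d = -1*(-76410) = 76410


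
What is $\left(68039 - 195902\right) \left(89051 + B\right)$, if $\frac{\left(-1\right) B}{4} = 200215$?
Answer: $91014034167$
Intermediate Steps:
$B = -800860$ ($B = \left(-4\right) 200215 = -800860$)
$\left(68039 - 195902\right) \left(89051 + B\right) = \left(68039 - 195902\right) \left(89051 - 800860\right) = \left(-127863\right) \left(-711809\right) = 91014034167$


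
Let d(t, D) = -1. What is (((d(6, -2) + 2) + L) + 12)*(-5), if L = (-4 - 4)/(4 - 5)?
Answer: -105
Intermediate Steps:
L = 8 (L = -8/(-1) = -8*(-1) = 8)
(((d(6, -2) + 2) + L) + 12)*(-5) = (((-1 + 2) + 8) + 12)*(-5) = ((1 + 8) + 12)*(-5) = (9 + 12)*(-5) = 21*(-5) = -105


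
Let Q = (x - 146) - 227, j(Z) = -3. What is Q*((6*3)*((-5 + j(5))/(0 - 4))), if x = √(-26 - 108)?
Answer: -13428 + 36*I*√134 ≈ -13428.0 + 416.73*I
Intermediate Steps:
x = I*√134 (x = √(-134) = I*√134 ≈ 11.576*I)
Q = -373 + I*√134 (Q = (I*√134 - 146) - 227 = (-146 + I*√134) - 227 = -373 + I*√134 ≈ -373.0 + 11.576*I)
Q*((6*3)*((-5 + j(5))/(0 - 4))) = (-373 + I*√134)*((6*3)*((-5 - 3)/(0 - 4))) = (-373 + I*√134)*(18*(-8/(-4))) = (-373 + I*√134)*(18*(-8*(-¼))) = (-373 + I*√134)*(18*2) = (-373 + I*√134)*36 = -13428 + 36*I*√134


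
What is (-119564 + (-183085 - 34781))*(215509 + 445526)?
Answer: -223053040050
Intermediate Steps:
(-119564 + (-183085 - 34781))*(215509 + 445526) = (-119564 - 217866)*661035 = -337430*661035 = -223053040050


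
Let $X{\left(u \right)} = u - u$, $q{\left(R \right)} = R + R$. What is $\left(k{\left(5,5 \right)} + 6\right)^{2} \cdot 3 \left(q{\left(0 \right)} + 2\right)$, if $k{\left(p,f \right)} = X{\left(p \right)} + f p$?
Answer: $5766$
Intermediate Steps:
$q{\left(R \right)} = 2 R$
$X{\left(u \right)} = 0$
$k{\left(p,f \right)} = f p$ ($k{\left(p,f \right)} = 0 + f p = f p$)
$\left(k{\left(5,5 \right)} + 6\right)^{2} \cdot 3 \left(q{\left(0 \right)} + 2\right) = \left(5 \cdot 5 + 6\right)^{2} \cdot 3 \left(2 \cdot 0 + 2\right) = \left(25 + 6\right)^{2} \cdot 3 \left(0 + 2\right) = 31^{2} \cdot 3 \cdot 2 = 961 \cdot 6 = 5766$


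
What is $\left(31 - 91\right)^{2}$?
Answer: $3600$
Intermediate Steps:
$\left(31 - 91\right)^{2} = \left(-60\right)^{2} = 3600$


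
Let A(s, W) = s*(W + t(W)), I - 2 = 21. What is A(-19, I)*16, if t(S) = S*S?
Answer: -167808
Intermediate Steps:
t(S) = S²
I = 23 (I = 2 + 21 = 23)
A(s, W) = s*(W + W²)
A(-19, I)*16 = (23*(-19)*(1 + 23))*16 = (23*(-19)*24)*16 = -10488*16 = -167808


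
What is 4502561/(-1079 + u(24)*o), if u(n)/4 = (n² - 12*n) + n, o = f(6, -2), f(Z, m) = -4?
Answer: -4502561/6071 ≈ -741.65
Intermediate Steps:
o = -4
u(n) = -44*n + 4*n² (u(n) = 4*((n² - 12*n) + n) = 4*(n² - 11*n) = -44*n + 4*n²)
4502561/(-1079 + u(24)*o) = 4502561/(-1079 + (4*24*(-11 + 24))*(-4)) = 4502561/(-1079 + (4*24*13)*(-4)) = 4502561/(-1079 + 1248*(-4)) = 4502561/(-1079 - 4992) = 4502561/(-6071) = 4502561*(-1/6071) = -4502561/6071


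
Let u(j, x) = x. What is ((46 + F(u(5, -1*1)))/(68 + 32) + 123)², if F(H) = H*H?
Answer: 152448409/10000 ≈ 15245.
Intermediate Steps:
F(H) = H²
((46 + F(u(5, -1*1)))/(68 + 32) + 123)² = ((46 + (-1*1)²)/(68 + 32) + 123)² = ((46 + (-1)²)/100 + 123)² = ((46 + 1)*(1/100) + 123)² = (47*(1/100) + 123)² = (47/100 + 123)² = (12347/100)² = 152448409/10000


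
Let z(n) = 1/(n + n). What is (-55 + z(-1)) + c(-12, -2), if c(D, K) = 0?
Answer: -111/2 ≈ -55.500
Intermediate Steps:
z(n) = 1/(2*n)
(-55 + z(-1)) + c(-12, -2) = (-55 + (½)/(-1)) + 0 = (-55 + (½)*(-1)) + 0 = (-55 - ½) + 0 = -111/2 + 0 = -111/2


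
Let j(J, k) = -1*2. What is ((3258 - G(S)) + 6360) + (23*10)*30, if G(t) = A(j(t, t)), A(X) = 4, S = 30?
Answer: 16514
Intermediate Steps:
j(J, k) = -2
G(t) = 4
((3258 - G(S)) + 6360) + (23*10)*30 = ((3258 - 1*4) + 6360) + (23*10)*30 = ((3258 - 4) + 6360) + 230*30 = (3254 + 6360) + 6900 = 9614 + 6900 = 16514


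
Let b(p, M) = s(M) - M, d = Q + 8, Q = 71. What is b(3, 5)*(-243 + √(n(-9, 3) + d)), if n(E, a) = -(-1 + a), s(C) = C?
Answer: 0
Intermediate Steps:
n(E, a) = 1 - a
d = 79 (d = 71 + 8 = 79)
b(p, M) = 0 (b(p, M) = M - M = 0)
b(3, 5)*(-243 + √(n(-9, 3) + d)) = 0*(-243 + √((1 - 1*3) + 79)) = 0*(-243 + √((1 - 3) + 79)) = 0*(-243 + √(-2 + 79)) = 0*(-243 + √77) = 0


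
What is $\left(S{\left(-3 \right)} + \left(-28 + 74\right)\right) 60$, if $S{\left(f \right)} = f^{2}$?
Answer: $3300$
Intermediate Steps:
$\left(S{\left(-3 \right)} + \left(-28 + 74\right)\right) 60 = \left(\left(-3\right)^{2} + \left(-28 + 74\right)\right) 60 = \left(9 + 46\right) 60 = 55 \cdot 60 = 3300$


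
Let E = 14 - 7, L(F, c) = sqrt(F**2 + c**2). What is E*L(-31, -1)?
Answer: 7*sqrt(962) ≈ 217.11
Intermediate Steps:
E = 7
E*L(-31, -1) = 7*sqrt((-31)**2 + (-1)**2) = 7*sqrt(961 + 1) = 7*sqrt(962)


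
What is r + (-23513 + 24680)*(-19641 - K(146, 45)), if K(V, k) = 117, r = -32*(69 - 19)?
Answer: -23059186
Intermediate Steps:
r = -1600 (r = -32*50 = -1600)
r + (-23513 + 24680)*(-19641 - K(146, 45)) = -1600 + (-23513 + 24680)*(-19641 - 1*117) = -1600 + 1167*(-19641 - 117) = -1600 + 1167*(-19758) = -1600 - 23057586 = -23059186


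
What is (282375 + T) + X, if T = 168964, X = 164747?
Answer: 616086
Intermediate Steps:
(282375 + T) + X = (282375 + 168964) + 164747 = 451339 + 164747 = 616086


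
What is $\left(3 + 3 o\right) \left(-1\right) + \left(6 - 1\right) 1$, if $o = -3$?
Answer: $11$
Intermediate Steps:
$\left(3 + 3 o\right) \left(-1\right) + \left(6 - 1\right) 1 = \left(3 + 3 \left(-3\right)\right) \left(-1\right) + \left(6 - 1\right) 1 = \left(3 - 9\right) \left(-1\right) + 5 \cdot 1 = \left(-6\right) \left(-1\right) + 5 = 6 + 5 = 11$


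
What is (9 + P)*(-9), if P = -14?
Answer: 45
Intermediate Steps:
(9 + P)*(-9) = (9 - 14)*(-9) = -5*(-9) = 45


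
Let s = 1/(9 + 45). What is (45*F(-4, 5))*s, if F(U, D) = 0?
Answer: 0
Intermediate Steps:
s = 1/54 ≈ 0.018519
(45*F(-4, 5))*s = (45*0)*(1/54) = 0*(1/54) = 0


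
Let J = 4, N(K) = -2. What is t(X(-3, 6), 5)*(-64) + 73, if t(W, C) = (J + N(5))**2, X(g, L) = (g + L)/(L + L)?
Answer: -183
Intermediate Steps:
X(g, L) = (L + g)/(2*L) (X(g, L) = (L + g)/((2*L)) = (L + g)*(1/(2*L)) = (L + g)/(2*L))
t(W, C) = 4 (t(W, C) = (4 - 2)**2 = 2**2 = 4)
t(X(-3, 6), 5)*(-64) + 73 = 4*(-64) + 73 = -256 + 73 = -183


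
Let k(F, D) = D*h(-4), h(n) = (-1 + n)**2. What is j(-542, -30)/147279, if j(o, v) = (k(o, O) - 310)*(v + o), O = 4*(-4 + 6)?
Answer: 5720/13389 ≈ 0.42722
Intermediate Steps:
O = 8 (O = 4*2 = 8)
k(F, D) = 25*D (k(F, D) = D*(-1 - 4)**2 = D*(-5)**2 = D*25 = 25*D)
j(o, v) = -110*o - 110*v (j(o, v) = (25*8 - 310)*(v + o) = (200 - 310)*(o + v) = -110*(o + v) = -110*o - 110*v)
j(-542, -30)/147279 = (-110*(-542) - 110*(-30))/147279 = (59620 + 3300)*(1/147279) = 62920*(1/147279) = 5720/13389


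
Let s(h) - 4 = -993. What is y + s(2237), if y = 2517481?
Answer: 2516492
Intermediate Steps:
s(h) = -989 (s(h) = 4 - 993 = -989)
y + s(2237) = 2517481 - 989 = 2516492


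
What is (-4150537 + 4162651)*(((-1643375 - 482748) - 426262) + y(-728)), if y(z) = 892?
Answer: -30908786202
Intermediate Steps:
(-4150537 + 4162651)*(((-1643375 - 482748) - 426262) + y(-728)) = (-4150537 + 4162651)*(((-1643375 - 482748) - 426262) + 892) = 12114*((-2126123 - 426262) + 892) = 12114*(-2552385 + 892) = 12114*(-2551493) = -30908786202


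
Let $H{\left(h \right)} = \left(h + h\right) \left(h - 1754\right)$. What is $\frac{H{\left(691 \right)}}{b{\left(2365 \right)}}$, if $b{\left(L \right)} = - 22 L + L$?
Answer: $\frac{1469066}{49665} \approx 29.579$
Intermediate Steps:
$H{\left(h \right)} = 2 h \left(-1754 + h\right)$
$b{\left(L \right)} = - 21 L$
$\frac{H{\left(691 \right)}}{b{\left(2365 \right)}} = \frac{2 \cdot 691 \left(-1754 + 691\right)}{\left(-21\right) 2365} = \frac{2 \cdot 691 \left(-1063\right)}{-49665} = \left(-1469066\right) \left(- \frac{1}{49665}\right) = \frac{1469066}{49665}$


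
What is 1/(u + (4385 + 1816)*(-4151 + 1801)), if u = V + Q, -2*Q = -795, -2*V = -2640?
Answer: -2/29141265 ≈ -6.8631e-8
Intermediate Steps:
V = 1320 (V = -1/2*(-2640) = 1320)
Q = 795/2 (Q = -1/2*(-795) = 795/2 ≈ 397.50)
u = 3435/2 (u = 1320 + 795/2 = 3435/2 ≈ 1717.5)
1/(u + (4385 + 1816)*(-4151 + 1801)) = 1/(3435/2 + (4385 + 1816)*(-4151 + 1801)) = 1/(3435/2 + 6201*(-2350)) = 1/(3435/2 - 14572350) = 1/(-29141265/2) = -2/29141265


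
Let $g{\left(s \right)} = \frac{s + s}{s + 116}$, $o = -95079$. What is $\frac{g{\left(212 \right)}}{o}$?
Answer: $- \frac{53}{3898239} \approx -1.3596 \cdot 10^{-5}$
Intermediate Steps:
$g{\left(s \right)} = \frac{2 s}{116 + s}$
$\frac{g{\left(212 \right)}}{o} = \frac{2 \cdot 212 \frac{1}{116 + 212}}{-95079} = 2 \cdot 212 \cdot \frac{1}{328} \left(- \frac{1}{95079}\right) = \frac{53}{41} \left(- \frac{1}{95079}\right) = - \frac{53}{3898239}$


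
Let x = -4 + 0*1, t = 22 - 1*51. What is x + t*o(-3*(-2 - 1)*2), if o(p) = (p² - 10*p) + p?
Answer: -4702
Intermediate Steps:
t = -29 (t = 22 - 51 = -29)
o(p) = p² - 9*p
x = -4 (x = -4 + 0 = -4)
x + t*o(-3*(-2 - 1)*2) = -4 - 29*(-3*(-2 - 1)*2)*(-9 - 3*(-2 - 1)*2) = -4 - 29*(-(-9)*2)*(-9 - (-9)*2) = -4 - 29*(-3*(-6))*(-9 - 3*(-6)) = -4 - 522*(-9 + 18) = -4 - 522*9 = -4 - 29*162 = -4 - 4698 = -4702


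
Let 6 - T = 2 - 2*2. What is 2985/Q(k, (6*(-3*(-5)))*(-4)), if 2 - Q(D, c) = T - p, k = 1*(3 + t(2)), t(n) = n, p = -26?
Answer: -2985/32 ≈ -93.281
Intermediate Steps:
T = 8 (T = 6 - (2 - 2*2) = 6 - (2 - 4) = 6 - 1*(-2) = 6 + 2 = 8)
k = 5 (k = 1*(3 + 2) = 1*5 = 5)
Q(D, c) = -32 (Q(D, c) = 2 - (8 - 1*(-26)) = 2 - (8 + 26) = 2 - 1*34 = 2 - 34 = -32)
2985/Q(k, (6*(-3*(-5)))*(-4)) = 2985/(-32) = 2985*(-1/32) = -2985/32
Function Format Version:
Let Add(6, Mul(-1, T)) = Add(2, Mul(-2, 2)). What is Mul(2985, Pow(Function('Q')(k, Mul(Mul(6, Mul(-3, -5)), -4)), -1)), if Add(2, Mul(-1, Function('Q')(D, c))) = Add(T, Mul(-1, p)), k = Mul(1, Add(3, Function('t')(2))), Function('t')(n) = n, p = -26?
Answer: Rational(-2985, 32) ≈ -93.281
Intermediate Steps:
T = 8 (T = Add(6, Mul(-1, Add(2, Mul(-2, 2)))) = Add(6, Mul(-1, Add(2, -4))) = Add(6, Mul(-1, -2)) = Add(6, 2) = 8)
k = 5 (k = Mul(1, Add(3, 2)) = Mul(1, 5) = 5)
Function('Q')(D, c) = -32 (Function('Q')(D, c) = Add(2, Mul(-1, Add(8, Mul(-1, -26)))) = Add(2, Mul(-1, Add(8, 26))) = Add(2, Mul(-1, 34)) = Add(2, -34) = -32)
Mul(2985, Pow(Function('Q')(k, Mul(Mul(6, Mul(-3, -5)), -4)), -1)) = Mul(2985, Pow(-32, -1)) = Mul(2985, Rational(-1, 32)) = Rational(-2985, 32)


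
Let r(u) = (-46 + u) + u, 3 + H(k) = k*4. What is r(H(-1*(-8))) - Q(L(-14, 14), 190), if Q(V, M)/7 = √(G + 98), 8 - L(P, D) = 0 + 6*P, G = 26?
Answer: 12 - 14*√31 ≈ -65.949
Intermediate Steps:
L(P, D) = 8 - 6*P (L(P, D) = 8 - (0 + 6*P) = 8 - 6*P)
H(k) = -3 + 4*k (H(k) = -3 + k*4 = -3 + 4*k)
r(u) = -46 + 2*u
Q(V, M) = 14*√31 (Q(V, M) = 7*√(26 + 98) = 7*√124 = 7*(2*√31) = 14*√31)
r(H(-1*(-8))) - Q(L(-14, 14), 190) = (-46 + 2*(-3 + 4*(-1*(-8)))) - 14*√31 = (-46 + 2*(-3 + 4*8)) - 14*√31 = (-46 + 2*(-3 + 32)) - 14*√31 = (-46 + 2*29) - 14*√31 = (-46 + 58) - 14*√31 = 12 - 14*√31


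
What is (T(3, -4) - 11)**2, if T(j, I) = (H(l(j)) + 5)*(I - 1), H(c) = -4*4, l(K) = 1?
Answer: 1936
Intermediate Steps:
H(c) = -16
T(j, I) = 11 - 11*I (T(j, I) = (-16 + 5)*(I - 1) = -11*(-1 + I) = 11 - 11*I)
(T(3, -4) - 11)**2 = ((11 - 11*(-4)) - 11)**2 = ((11 + 44) - 11)**2 = (55 - 11)**2 = 44**2 = 1936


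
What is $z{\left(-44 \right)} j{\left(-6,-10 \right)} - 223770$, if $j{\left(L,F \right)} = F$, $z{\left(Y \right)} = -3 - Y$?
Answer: $-224180$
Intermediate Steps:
$z{\left(-44 \right)} j{\left(-6,-10 \right)} - 223770 = \left(-3 - -44\right) \left(-10\right) - 223770 = \left(-3 + 44\right) \left(-10\right) - 223770 = 41 \left(-10\right) - 223770 = -410 - 223770 = -224180$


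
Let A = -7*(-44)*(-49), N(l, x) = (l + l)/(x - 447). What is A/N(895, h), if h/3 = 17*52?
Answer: -3327786/179 ≈ -18591.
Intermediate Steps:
h = 2652 (h = 3*(17*52) = 3*884 = 2652)
N(l, x) = 2*l/(-447 + x) (N(l, x) = (2*l)/(-447 + x) = 2*l/(-447 + x))
A = -15092 (A = 308*(-49) = -15092)
A/N(895, h) = -15092/(2*895/(-447 + 2652)) = -15092/(2*895/2205) = -15092/(2*895*(1/2205)) = -15092/358/441 = -15092*441/358 = -3327786/179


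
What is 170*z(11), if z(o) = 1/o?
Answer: 170/11 ≈ 15.455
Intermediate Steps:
170*z(11) = 170/11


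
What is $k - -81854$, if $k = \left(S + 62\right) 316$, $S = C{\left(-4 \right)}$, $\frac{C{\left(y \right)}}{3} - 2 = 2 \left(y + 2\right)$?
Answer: $99550$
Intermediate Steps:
$C{\left(y \right)} = 18 + 6 y$ ($C{\left(y \right)} = 6 + 3 \cdot 2 \left(y + 2\right) = 6 + 3 \cdot 2 \left(2 + y\right) = 6 + 3 \left(4 + 2 y\right) = 6 + \left(12 + 6 y\right) = 18 + 6 y$)
$S = -6$ ($S = 18 + 6 \left(-4\right) = 18 - 24 = -6$)
$k = 17696$ ($k = \left(-6 + 62\right) 316 = 56 \cdot 316 = 17696$)
$k - -81854 = 17696 - -81854 = 17696 + 81854 = 99550$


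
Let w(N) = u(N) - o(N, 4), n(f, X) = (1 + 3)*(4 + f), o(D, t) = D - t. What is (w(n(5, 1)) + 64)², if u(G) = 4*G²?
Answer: 27206656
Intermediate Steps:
n(f, X) = 16 + 4*f (n(f, X) = 4*(4 + f) = 16 + 4*f)
w(N) = 4 - N + 4*N² (w(N) = 4*N² - (N - 1*4) = 4*N² - (N - 4) = 4*N² - (-4 + N) = 4*N² + (4 - N) = 4 - N + 4*N²)
(w(n(5, 1)) + 64)² = ((4 - (16 + 4*5) + 4*(16 + 4*5)²) + 64)² = ((4 - (16 + 20) + 4*(16 + 20)²) + 64)² = ((4 - 1*36 + 4*36²) + 64)² = ((4 - 36 + 4*1296) + 64)² = ((4 - 36 + 5184) + 64)² = (5152 + 64)² = 5216² = 27206656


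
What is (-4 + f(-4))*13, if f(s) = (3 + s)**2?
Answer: -39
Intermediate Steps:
(-4 + f(-4))*13 = (-4 + (3 - 4)**2)*13 = (-4 + (-1)**2)*13 = (-4 + 1)*13 = -3*13 = -39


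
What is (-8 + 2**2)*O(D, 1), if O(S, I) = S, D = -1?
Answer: 4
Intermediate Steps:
(-8 + 2**2)*O(D, 1) = (-8 + 2**2)*(-1) = (-8 + 4)*(-1) = -4*(-1) = 4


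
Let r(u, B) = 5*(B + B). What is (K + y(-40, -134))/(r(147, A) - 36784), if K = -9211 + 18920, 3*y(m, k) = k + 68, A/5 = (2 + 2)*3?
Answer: -9687/36184 ≈ -0.26771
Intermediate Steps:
A = 60 (A = 5*((2 + 2)*3) = 5*(4*3) = 5*12 = 60)
r(u, B) = 10*B (r(u, B) = 5*(2*B) = 10*B)
y(m, k) = 68/3 + k/3 (y(m, k) = (k + 68)/3 = (68 + k)/3 = 68/3 + k/3)
K = 9709
(K + y(-40, -134))/(r(147, A) - 36784) = (9709 + (68/3 + (1/3)*(-134)))/(10*60 - 36784) = (9709 + (68/3 - 134/3))/(600 - 36784) = (9709 - 22)/(-36184) = 9687*(-1/36184) = -9687/36184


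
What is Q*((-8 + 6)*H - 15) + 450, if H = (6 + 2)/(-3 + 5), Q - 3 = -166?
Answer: 4199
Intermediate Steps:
Q = -163 (Q = 3 - 166 = -163)
H = 4 (H = 8/2 = 8*(1/2) = 4)
Q*((-8 + 6)*H - 15) + 450 = -163*((-8 + 6)*4 - 15) + 450 = -163*(-2*4 - 15) + 450 = -163*(-8 - 15) + 450 = -163*(-23) + 450 = 3749 + 450 = 4199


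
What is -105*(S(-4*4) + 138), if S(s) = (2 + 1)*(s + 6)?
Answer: -11340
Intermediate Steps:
S(s) = 18 + 3*s (S(s) = 3*(6 + s) = 18 + 3*s)
-105*(S(-4*4) + 138) = -105*((18 + 3*(-4*4)) + 138) = -105*((18 + 3*(-16)) + 138) = -105*((18 - 48) + 138) = -105*(-30 + 138) = -105*108 = -11340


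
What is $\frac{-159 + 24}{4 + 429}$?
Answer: $- \frac{135}{433} \approx -0.31178$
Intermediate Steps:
$\frac{-159 + 24}{4 + 429} = - \frac{135}{433}$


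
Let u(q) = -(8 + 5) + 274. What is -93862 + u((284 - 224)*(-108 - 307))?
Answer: -93601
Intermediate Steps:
u(q) = 261 (u(q) = -1*13 + 274 = -13 + 274 = 261)
-93862 + u((284 - 224)*(-108 - 307)) = -93862 + 261 = -93601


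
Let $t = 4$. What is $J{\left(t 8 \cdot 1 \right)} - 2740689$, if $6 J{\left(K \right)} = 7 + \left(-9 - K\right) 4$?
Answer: $- \frac{16444291}{6} \approx -2.7407 \cdot 10^{6}$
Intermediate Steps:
$J{\left(K \right)} = - \frac{29}{6} - \frac{2 K}{3}$ ($J{\left(K \right)} = \frac{7 + \left(-9 - K\right) 4}{6} = \frac{7 - \left(36 + 4 K\right)}{6} = \frac{-29 - 4 K}{6} = - \frac{29}{6} - \frac{2 K}{3}$)
$J{\left(t 8 \cdot 1 \right)} - 2740689 = \left(- \frac{29}{6} - \frac{2 \cdot 4 \cdot 8 \cdot 1}{3}\right) - 2740689 = \left(- \frac{29}{6} - \frac{2 \cdot 32 \cdot 1}{3}\right) - 2740689 = \left(- \frac{29}{6} - \frac{64}{3}\right) - 2740689 = - \frac{157}{6} - 2740689 = - \frac{16444291}{6}$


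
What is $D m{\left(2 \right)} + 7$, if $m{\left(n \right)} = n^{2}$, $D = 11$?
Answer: $51$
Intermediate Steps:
$D m{\left(2 \right)} + 7 = 11 \cdot 2^{2} + 7 = 11 \cdot 4 + 7 = 44 + 7 = 51$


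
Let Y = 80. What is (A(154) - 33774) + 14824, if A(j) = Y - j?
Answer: -19024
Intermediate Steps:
A(j) = 80 - j
(A(154) - 33774) + 14824 = ((80 - 1*154) - 33774) + 14824 = ((80 - 154) - 33774) + 14824 = (-74 - 33774) + 14824 = -33848 + 14824 = -19024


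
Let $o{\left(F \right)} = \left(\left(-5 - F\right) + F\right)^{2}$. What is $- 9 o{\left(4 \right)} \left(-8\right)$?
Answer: $1800$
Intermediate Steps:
$o{\left(F \right)} = 25$ ($o{\left(F \right)} = \left(-5\right)^{2} = 25$)
$- 9 o{\left(4 \right)} \left(-8\right) = \left(-9\right) 25 \left(-8\right) = \left(-225\right) \left(-8\right) = 1800$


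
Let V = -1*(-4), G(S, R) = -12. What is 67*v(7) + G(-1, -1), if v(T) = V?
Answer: 256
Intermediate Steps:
V = 4
v(T) = 4
67*v(7) + G(-1, -1) = 67*4 - 12 = 268 - 12 = 256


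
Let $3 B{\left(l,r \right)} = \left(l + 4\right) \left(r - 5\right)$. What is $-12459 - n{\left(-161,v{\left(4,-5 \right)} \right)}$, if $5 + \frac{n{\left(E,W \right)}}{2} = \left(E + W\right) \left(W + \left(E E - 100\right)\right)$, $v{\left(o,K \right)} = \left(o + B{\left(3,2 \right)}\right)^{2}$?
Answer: $7839871$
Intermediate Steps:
$B{\left(l,r \right)} = \frac{\left(-5 + r\right) \left(4 + l\right)}{3}$ ($B{\left(l,r \right)} = \frac{\left(l + 4\right) \left(r - 5\right)}{3} = \frac{\left(4 + l\right) \left(-5 + r\right)}{3} = \frac{\left(-5 + r\right) \left(4 + l\right)}{3}$)
$v{\left(o,K \right)} = \left(-7 + o\right)^{2}$ ($v{\left(o,K \right)} = \left(o + \left(- \frac{20}{3} - 5 + \frac{4}{3} \cdot 2 + \frac{1}{3} \cdot 3 \cdot 2\right)\right)^{2} = \left(o + \left(- \frac{20}{3} - 5 + \frac{8}{3} + 2\right)\right)^{2} = \left(o - 7\right)^{2} = \left(-7 + o\right)^{2}$)
$n{\left(E,W \right)} = -10 + 2 \left(E + W\right) \left(-100 + W + E^{2}\right)$ ($n{\left(E,W \right)} = -10 + 2 \left(E + W\right) \left(W + \left(E E - 100\right)\right) = -10 + 2 \left(E + W\right) \left(W + \left(E^{2} - 100\right)\right) = -10 + 2 \left(E + W\right) \left(W + \left(-100 + E^{2}\right)\right) = -10 + 2 \left(E + W\right) \left(-100 + W + E^{2}\right)$)
$-12459 - n{\left(-161,v{\left(4,-5 \right)} \right)} = -12459 - \left(-10 - -32200 - 200 \left(-7 + 4\right)^{2} + 2 \left(-161\right)^{3} + 2 \left(\left(-7 + 4\right)^{2}\right)^{2} + 2 \left(-161\right) \left(-7 + 4\right)^{2} + 2 \left(-7 + 4\right)^{2} \left(-161\right)^{2}\right) = -12459 - \left(-10 + 32200 - 200 \left(-3\right)^{2} + 2 \left(-4173281\right) + 2 \left(\left(-3\right)^{2}\right)^{2} + 2 \left(-161\right) \left(-3\right)^{2} + 2 \left(-3\right)^{2} \cdot 25921\right) = -12459 - \left(-10 + 32200 - 1800 - 8346562 + 2 \cdot 9^{2} + 2 \left(-161\right) 9 + 2 \cdot 9 \cdot 25921\right) = -12459 - \left(-10 + 32200 - 1800 - 8346562 + 2 \cdot 81 - 2898 + 466578\right) = -12459 - \left(-10 + 32200 - 1800 - 8346562 + 162 - 2898 + 466578\right) = -12459 - -7852330 = -12459 + 7852330 = 7839871$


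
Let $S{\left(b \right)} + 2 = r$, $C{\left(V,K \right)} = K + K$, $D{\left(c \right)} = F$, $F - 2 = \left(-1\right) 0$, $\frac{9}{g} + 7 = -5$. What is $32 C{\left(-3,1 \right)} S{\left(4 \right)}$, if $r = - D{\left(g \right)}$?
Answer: $-256$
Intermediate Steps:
$g = - \frac{3}{4}$ ($g = \frac{9}{-7 - 5} = \frac{9}{-12} = 9 \left(- \frac{1}{12}\right) = - \frac{3}{4} \approx -0.75$)
$F = 2$ ($F = 2 - 0 = 2 + 0 = 2$)
$D{\left(c \right)} = 2$
$C{\left(V,K \right)} = 2 K$
$r = -2$ ($r = \left(-1\right) 2 = -2$)
$S{\left(b \right)} = -4$ ($S{\left(b \right)} = -2 - 2 = -4$)
$32 C{\left(-3,1 \right)} S{\left(4 \right)} = 32 \cdot 2 \cdot 1 \left(-4\right) = 32 \cdot 2 \left(-4\right) = 64 \left(-4\right) = -256$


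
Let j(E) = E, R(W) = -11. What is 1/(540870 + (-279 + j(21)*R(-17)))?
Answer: 1/540360 ≈ 1.8506e-6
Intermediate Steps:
1/(540870 + (-279 + j(21)*R(-17))) = 1/(540870 + (-279 + 21*(-11))) = 1/(540870 + (-279 - 231)) = 1/(540870 - 510) = 1/540360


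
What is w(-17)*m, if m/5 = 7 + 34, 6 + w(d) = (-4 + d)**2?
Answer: 89175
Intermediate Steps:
w(d) = -6 + (-4 + d)**2
m = 205 (m = 5*(7 + 34) = 5*41 = 205)
w(-17)*m = (-6 + (-4 - 17)**2)*205 = (-6 + (-21)**2)*205 = (-6 + 441)*205 = 435*205 = 89175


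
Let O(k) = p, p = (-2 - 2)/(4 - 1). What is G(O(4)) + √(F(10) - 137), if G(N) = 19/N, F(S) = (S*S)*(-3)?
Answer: -57/4 + I*√437 ≈ -14.25 + 20.905*I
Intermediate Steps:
F(S) = -3*S² (F(S) = S²*(-3) = -3*S²)
p = -4/3 ≈ -1.3333
O(k) = -4/3
G(O(4)) + √(F(10) - 137) = 19/(-4/3) + √(-3*10² - 137) = 19*(-¾) + √(-3*100 - 137) = -57/4 + √(-300 - 137) = -57/4 + √(-437) = -57/4 + I*√437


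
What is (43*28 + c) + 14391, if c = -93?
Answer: 15502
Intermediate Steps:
(43*28 + c) + 14391 = (43*28 - 93) + 14391 = (1204 - 93) + 14391 = 1111 + 14391 = 15502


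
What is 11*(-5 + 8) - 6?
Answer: 27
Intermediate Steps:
11*(-5 + 8) - 6 = 11*3 - 6 = 33 - 6 = 27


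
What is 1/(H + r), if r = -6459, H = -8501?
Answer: -1/14960 ≈ -6.6845e-5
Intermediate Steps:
1/(H + r) = 1/(-8501 - 6459) = 1/(-14960) = -1/14960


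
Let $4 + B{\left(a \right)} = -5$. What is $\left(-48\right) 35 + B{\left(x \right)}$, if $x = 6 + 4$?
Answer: $-1689$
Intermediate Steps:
$x = 10$
$B{\left(a \right)} = -9$ ($B{\left(a \right)} = -4 - 5 = -9$)
$\left(-48\right) 35 + B{\left(x \right)} = \left(-48\right) 35 - 9 = -1680 - 9 = -1689$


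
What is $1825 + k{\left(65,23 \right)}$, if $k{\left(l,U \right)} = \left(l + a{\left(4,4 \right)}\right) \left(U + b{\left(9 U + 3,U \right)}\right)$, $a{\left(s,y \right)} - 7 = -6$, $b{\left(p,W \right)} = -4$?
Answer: $3079$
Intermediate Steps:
$a{\left(s,y \right)} = 1$ ($a{\left(s,y \right)} = 7 - 6 = 1$)
$k{\left(l,U \right)} = \left(1 + l\right) \left(-4 + U\right)$ ($k{\left(l,U \right)} = \left(l + 1\right) \left(U - 4\right) = \left(1 + l\right) \left(-4 + U\right)$)
$1825 + k{\left(65,23 \right)} = 1825 + \left(-4 + 23 - 260 + 23 \cdot 65\right) = 1825 + \left(-4 + 23 - 260 + 1495\right) = 1825 + 1254 = 3079$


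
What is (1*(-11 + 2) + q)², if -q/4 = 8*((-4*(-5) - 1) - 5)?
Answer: 208849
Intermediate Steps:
q = -448 (q = -32*((-4*(-5) - 1) - 5) = -32*((20 - 1) - 5) = -32*(19 - 5) = -32*14 = -4*112 = -448)
(1*(-11 + 2) + q)² = (1*(-11 + 2) - 448)² = (1*(-9) - 448)² = (-9 - 448)² = (-457)² = 208849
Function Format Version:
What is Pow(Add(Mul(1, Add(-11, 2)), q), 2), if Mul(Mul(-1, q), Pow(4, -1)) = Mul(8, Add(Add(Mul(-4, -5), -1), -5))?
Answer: 208849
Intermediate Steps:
q = -448 (q = Mul(-4, Mul(8, Add(Add(Mul(-4, -5), -1), -5))) = Mul(-4, Mul(8, Add(Add(20, -1), -5))) = Mul(-4, Mul(8, Add(19, -5))) = Mul(-4, Mul(8, 14)) = Mul(-4, 112) = -448)
Pow(Add(Mul(1, Add(-11, 2)), q), 2) = Pow(Add(Mul(1, Add(-11, 2)), -448), 2) = Pow(Add(Mul(1, -9), -448), 2) = Pow(Add(-9, -448), 2) = Pow(-457, 2) = 208849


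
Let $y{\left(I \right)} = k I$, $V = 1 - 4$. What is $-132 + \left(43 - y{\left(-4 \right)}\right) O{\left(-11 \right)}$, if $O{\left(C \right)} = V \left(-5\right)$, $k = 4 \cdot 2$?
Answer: $993$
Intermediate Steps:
$k = 8$
$V = -3$ ($V = 1 - 4 = -3$)
$y{\left(I \right)} = 8 I$
$O{\left(C \right)} = 15$ ($O{\left(C \right)} = \left(-3\right) \left(-5\right) = 15$)
$-132 + \left(43 - y{\left(-4 \right)}\right) O{\left(-11 \right)} = -132 + \left(43 - 8 \left(-4\right)\right) 15 = -132 + \left(43 - -32\right) 15 = -132 + \left(43 + 32\right) 15 = -132 + 75 \cdot 15 = -132 + 1125 = 993$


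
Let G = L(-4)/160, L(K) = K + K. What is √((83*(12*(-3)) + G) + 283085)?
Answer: √28009695/10 ≈ 529.24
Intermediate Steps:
L(K) = 2*K
G = -1/20 (G = (2*(-4))/160 = -8*1/160 = -1/20 ≈ -0.050000)
√((83*(12*(-3)) + G) + 283085) = √((83*(12*(-3)) - 1/20) + 283085) = √((83*(-36) - 1/20) + 283085) = √((-2988 - 1/20) + 283085) = √(-59761/20 + 283085) = √(5601939/20) = √28009695/10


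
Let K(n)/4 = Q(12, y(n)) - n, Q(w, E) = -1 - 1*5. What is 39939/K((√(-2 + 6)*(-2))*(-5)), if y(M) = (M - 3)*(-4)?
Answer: -39939/104 ≈ -384.03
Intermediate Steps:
y(M) = 12 - 4*M (y(M) = (-3 + M)*(-4) = 12 - 4*M)
Q(w, E) = -6 (Q(w, E) = -1 - 5 = -6)
K(n) = -24 - 4*n (K(n) = 4*(-6 - n) = -24 - 4*n)
39939/K((√(-2 + 6)*(-2))*(-5)) = 39939/(-24 - 4*√(-2 + 6)*(-2)*(-5)) = 39939/(-24 - 4*√4*(-2)*(-5)) = 39939/(-24 - 4*2*(-2)*(-5)) = 39939/(-24 - (-16)*(-5)) = 39939/(-24 - 4*20) = 39939/(-24 - 80) = 39939/(-104) = 39939*(-1/104) = -39939/104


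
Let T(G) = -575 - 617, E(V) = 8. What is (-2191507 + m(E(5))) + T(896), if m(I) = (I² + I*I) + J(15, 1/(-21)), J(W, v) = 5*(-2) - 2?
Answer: -2192583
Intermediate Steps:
T(G) = -1192
J(W, v) = -12 (J(W, v) = -10 - 2 = -12)
m(I) = -12 + 2*I² (m(I) = (I² + I*I) - 12 = (I² + I²) - 12 = 2*I² - 12 = -12 + 2*I²)
(-2191507 + m(E(5))) + T(896) = (-2191507 + (-12 + 2*8²)) - 1192 = (-2191507 + (-12 + 2*64)) - 1192 = (-2191507 + (-12 + 128)) - 1192 = (-2191507 + 116) - 1192 = -2191391 - 1192 = -2192583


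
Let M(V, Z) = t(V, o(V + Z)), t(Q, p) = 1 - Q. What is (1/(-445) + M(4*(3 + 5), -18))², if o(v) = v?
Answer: 190329616/198025 ≈ 961.14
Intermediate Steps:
M(V, Z) = 1 - V
(1/(-445) + M(4*(3 + 5), -18))² = (1/(-445) + (1 - 4*(3 + 5)))² = (-1/445 + (1 - 4*8))² = (-1/445 + (1 - 1*32))² = (-1/445 + (1 - 32))² = (-1/445 - 31)² = (-13796/445)² = 190329616/198025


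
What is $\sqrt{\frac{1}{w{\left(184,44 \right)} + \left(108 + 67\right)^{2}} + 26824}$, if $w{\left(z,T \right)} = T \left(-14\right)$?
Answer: $\frac{\sqrt{24156087162753}}{30009} \approx 163.78$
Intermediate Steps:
$w{\left(z,T \right)} = - 14 T$
$\sqrt{\frac{1}{w{\left(184,44 \right)} + \left(108 + 67\right)^{2}} + 26824} = \sqrt{\frac{1}{\left(-14\right) 44 + \left(108 + 67\right)^{2}} + 26824} = \sqrt{\frac{1}{-616 + 175^{2}} + 26824} = \sqrt{\frac{1}{-616 + 30625} + 26824} = \sqrt{\frac{1}{30009} + 26824} = \sqrt{\frac{804961417}{30009}} = \frac{\sqrt{24156087162753}}{30009}$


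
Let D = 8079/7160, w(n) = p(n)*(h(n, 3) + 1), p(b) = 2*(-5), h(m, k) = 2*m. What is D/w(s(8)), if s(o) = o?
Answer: -8079/1217200 ≈ -0.0066374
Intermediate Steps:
p(b) = -10
w(n) = -10 - 20*n (w(n) = -10*(2*n + 1) = -10*(1 + 2*n) = -10 - 20*n)
D = 8079/7160 (D = 8079*(1/7160) = 8079/7160 ≈ 1.1284)
D/w(s(8)) = 8079/(7160*(-10 - 20*8)) = 8079/(7160*(-10 - 160)) = (8079/7160)/(-170) = (8079/7160)*(-1/170) = -8079/1217200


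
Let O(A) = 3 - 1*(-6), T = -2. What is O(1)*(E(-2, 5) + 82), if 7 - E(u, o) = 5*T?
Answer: 891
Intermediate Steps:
E(u, o) = 17 (E(u, o) = 7 - 5*(-2) = 7 - 1*(-10) = 7 + 10 = 17)
O(A) = 9 (O(A) = 3 + 6 = 9)
O(1)*(E(-2, 5) + 82) = 9*(17 + 82) = 9*99 = 891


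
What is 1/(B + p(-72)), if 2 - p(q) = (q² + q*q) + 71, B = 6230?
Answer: -1/4207 ≈ -0.00023770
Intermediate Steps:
p(q) = -69 - 2*q² (p(q) = 2 - ((q² + q*q) + 71) = 2 - ((q² + q²) + 71) = 2 - (2*q² + 71) = 2 - (71 + 2*q²) = 2 + (-71 - 2*q²) = -69 - 2*q²)
1/(B + p(-72)) = 1/(6230 + (-69 - 2*(-72)²)) = 1/(6230 + (-69 - 2*5184)) = 1/(6230 + (-69 - 10368)) = 1/(6230 - 10437) = 1/(-4207) = -1/4207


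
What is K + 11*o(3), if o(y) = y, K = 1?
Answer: 34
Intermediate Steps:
K + 11*o(3) = 1 + 11*3 = 1 + 33 = 34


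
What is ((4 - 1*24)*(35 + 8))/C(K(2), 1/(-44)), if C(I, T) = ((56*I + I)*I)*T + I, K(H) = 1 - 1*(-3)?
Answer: 2365/46 ≈ 51.413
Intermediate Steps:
K(H) = 4 (K(H) = 1 + 3 = 4)
C(I, T) = I + 57*T*I**2 (C(I, T) = ((57*I)*I)*T + I = (57*I**2)*T + I = 57*T*I**2 + I = I + 57*T*I**2)
((4 - 1*24)*(35 + 8))/C(K(2), 1/(-44)) = ((4 - 1*24)*(35 + 8))/((4*(1 + 57*4/(-44)))) = ((4 - 24)*43)/((4*(1 + 57*4*(-1/44)))) = (-20*43)/((4*(1 - 57/11))) = -860/(4*(-46/11)) = -860/(-184/11) = -860*(-11/184) = 2365/46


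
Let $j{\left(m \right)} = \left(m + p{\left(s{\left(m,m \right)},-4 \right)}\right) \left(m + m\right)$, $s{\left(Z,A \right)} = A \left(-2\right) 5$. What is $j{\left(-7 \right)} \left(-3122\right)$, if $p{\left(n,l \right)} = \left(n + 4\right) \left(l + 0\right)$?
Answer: $-13243524$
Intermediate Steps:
$s{\left(Z,A \right)} = - 10 A$ ($s{\left(Z,A \right)} = - 2 A 5 = - 10 A$)
$p{\left(n,l \right)} = l \left(4 + n\right)$ ($p{\left(n,l \right)} = \left(4 + n\right) l = l \left(4 + n\right)$)
$j{\left(m \right)} = 2 m \left(-16 + 41 m\right)$ ($j{\left(m \right)} = \left(m - 4 \left(4 - 10 m\right)\right) \left(m + m\right) = \left(m + \left(-16 + 40 m\right)\right) 2 m = \left(-16 + 41 m\right) 2 m = 2 m \left(-16 + 41 m\right)$)
$j{\left(-7 \right)} \left(-3122\right) = 2 \left(-7\right) \left(-16 + 41 \left(-7\right)\right) \left(-3122\right) = 2 \left(-7\right) \left(-16 - 287\right) \left(-3122\right) = 2 \left(-7\right) \left(-303\right) \left(-3122\right) = 4242 \left(-3122\right) = -13243524$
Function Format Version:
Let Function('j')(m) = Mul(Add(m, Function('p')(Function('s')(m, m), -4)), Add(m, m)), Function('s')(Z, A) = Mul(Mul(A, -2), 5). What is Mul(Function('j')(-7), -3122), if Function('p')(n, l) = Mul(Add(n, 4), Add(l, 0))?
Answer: -13243524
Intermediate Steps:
Function('s')(Z, A) = Mul(-10, A) (Function('s')(Z, A) = Mul(Mul(-2, A), 5) = Mul(-10, A))
Function('p')(n, l) = Mul(l, Add(4, n)) (Function('p')(n, l) = Mul(Add(4, n), l) = Mul(l, Add(4, n)))
Function('j')(m) = Mul(2, m, Add(-16, Mul(41, m))) (Function('j')(m) = Mul(Add(m, Mul(-4, Add(4, Mul(-10, m)))), Add(m, m)) = Mul(Add(m, Add(-16, Mul(40, m))), Mul(2, m)) = Mul(Add(-16, Mul(41, m)), Mul(2, m)) = Mul(2, m, Add(-16, Mul(41, m))))
Mul(Function('j')(-7), -3122) = Mul(Mul(2, -7, Add(-16, Mul(41, -7))), -3122) = Mul(Mul(2, -7, Add(-16, -287)), -3122) = Mul(Mul(2, -7, -303), -3122) = Mul(4242, -3122) = -13243524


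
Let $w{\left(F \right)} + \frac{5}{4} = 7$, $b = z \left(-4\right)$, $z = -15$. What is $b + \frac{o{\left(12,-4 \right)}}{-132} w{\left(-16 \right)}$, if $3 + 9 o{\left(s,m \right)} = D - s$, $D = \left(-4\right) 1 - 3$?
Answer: $\frac{12983}{216} \approx 60.107$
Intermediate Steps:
$D = -7$ ($D = -4 - 3 = -7$)
$o{\left(s,m \right)} = - \frac{10}{9} - \frac{s}{9}$ ($o{\left(s,m \right)} = - \frac{1}{3} + \frac{-7 - s}{9} = - \frac{1}{3} - \left(\frac{7}{9} + \frac{s}{9}\right) = - \frac{10}{9} - \frac{s}{9}$)
$b = 60$ ($b = \left(-15\right) \left(-4\right) = 60$)
$w{\left(F \right)} = \frac{23}{4}$ ($w{\left(F \right)} = - \frac{5}{4} + 7 = \frac{23}{4}$)
$b + \frac{o{\left(12,-4 \right)}}{-132} w{\left(-16 \right)} = 60 + \frac{- \frac{10}{9} - \frac{4}{3}}{-132} \cdot \frac{23}{4} = 60 + \left(- \frac{10}{9} - \frac{4}{3}\right) \left(- \frac{1}{132}\right) \frac{23}{4} = 60 + \left(- \frac{22}{9}\right) \left(- \frac{1}{132}\right) \frac{23}{4} = 60 + \frac{1}{54} \cdot \frac{23}{4} = 60 + \frac{23}{216} = \frac{12983}{216}$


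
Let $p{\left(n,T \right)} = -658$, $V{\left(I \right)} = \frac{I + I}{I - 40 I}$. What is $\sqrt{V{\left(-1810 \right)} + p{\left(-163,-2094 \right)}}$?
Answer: $\frac{8 i \sqrt{15639}}{39} \approx 25.652 i$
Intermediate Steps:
$V{\left(I \right)} = - \frac{2}{39}$ ($V{\left(I \right)} = \frac{2 I}{\left(-39\right) I} = 2 I \left(- \frac{1}{39 I}\right) = - \frac{2}{39}$)
$\sqrt{V{\left(-1810 \right)} + p{\left(-163,-2094 \right)}} = \sqrt{- \frac{2}{39} - 658} = \sqrt{- \frac{25664}{39}} = \frac{8 i \sqrt{15639}}{39}$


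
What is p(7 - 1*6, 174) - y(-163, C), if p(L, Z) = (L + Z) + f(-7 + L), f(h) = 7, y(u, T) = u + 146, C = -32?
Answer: 199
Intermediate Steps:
y(u, T) = 146 + u
p(L, Z) = 7 + L + Z (p(L, Z) = (L + Z) + 7 = 7 + L + Z)
p(7 - 1*6, 174) - y(-163, C) = (7 + (7 - 1*6) + 174) - (146 - 163) = (7 + (7 - 6) + 174) - 1*(-17) = (7 + 1 + 174) + 17 = 182 + 17 = 199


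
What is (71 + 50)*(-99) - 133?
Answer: -12112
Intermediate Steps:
(71 + 50)*(-99) - 133 = 121*(-99) - 133 = -11979 - 133 = -12112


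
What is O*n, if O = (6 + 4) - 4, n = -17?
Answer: -102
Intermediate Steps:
O = 6 (O = 10 - 4 = 6)
O*n = 6*(-17) = -102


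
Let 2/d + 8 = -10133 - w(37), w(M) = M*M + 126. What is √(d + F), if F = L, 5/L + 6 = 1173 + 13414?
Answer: √1230831231322/84832258 ≈ 0.013078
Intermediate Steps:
w(M) = 126 + M² (w(M) = M² + 126 = 126 + M²)
L = 5/14581 (L = 5/(-6 + (1173 + 13414)) = 5/(-6 + 14587) = 5/14581 ≈ 0.00034291)
F = 5/14581 ≈ 0.00034291
d = -1/5818 (d = 2/(-8 + (-10133 - (126 + 37²))) = 2/(-8 + (-10133 - (126 + 1369))) = 2/(-8 + (-10133 - 1*1495)) = 2/(-8 + (-10133 - 1495)) = 2/(-8 - 11628) = 2/(-11636) = 2*(-1/11636) = -1/5818 ≈ -0.00017188)
√(d + F) = √(-1/5818 + 5/14581) = √(14509/84832258) = √1230831231322/84832258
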